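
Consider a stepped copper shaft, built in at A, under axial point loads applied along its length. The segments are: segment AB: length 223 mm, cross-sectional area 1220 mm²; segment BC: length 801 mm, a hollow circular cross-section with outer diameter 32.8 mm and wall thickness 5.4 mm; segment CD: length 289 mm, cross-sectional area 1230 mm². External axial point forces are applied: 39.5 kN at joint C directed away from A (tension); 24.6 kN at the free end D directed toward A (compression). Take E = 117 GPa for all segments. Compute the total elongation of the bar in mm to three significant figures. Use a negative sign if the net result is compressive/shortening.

Internal axial forces (sectioning from the free end, tension +): N_CD = -24.6 kN, N_BC = 14.9 kN, N_AB = 14.9 kN.
A_BC = 464.8 mm².
δ_AB = 14900·223/(1220·117000) = 0.02328 mm
δ_BC = 14900·801/(464.8·117000) = 0.2195 mm
δ_CD = -24600·289/(1230·117000) = -0.0494 mm
δ = Σδ_i = 0.1933 mm.

0.193 mm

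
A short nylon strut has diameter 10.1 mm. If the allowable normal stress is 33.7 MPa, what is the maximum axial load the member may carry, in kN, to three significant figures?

A = 80.12 mm².
P_max = σ_allow · A = 33.7 · 80.12 = 2700 N = 2.7 kN.

2.70 kN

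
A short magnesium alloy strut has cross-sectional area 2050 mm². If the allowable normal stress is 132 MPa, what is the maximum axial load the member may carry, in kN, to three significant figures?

P_max = σ_allow · A = 132 · 2050 = 270600 N = 270.6 kN.

271 kN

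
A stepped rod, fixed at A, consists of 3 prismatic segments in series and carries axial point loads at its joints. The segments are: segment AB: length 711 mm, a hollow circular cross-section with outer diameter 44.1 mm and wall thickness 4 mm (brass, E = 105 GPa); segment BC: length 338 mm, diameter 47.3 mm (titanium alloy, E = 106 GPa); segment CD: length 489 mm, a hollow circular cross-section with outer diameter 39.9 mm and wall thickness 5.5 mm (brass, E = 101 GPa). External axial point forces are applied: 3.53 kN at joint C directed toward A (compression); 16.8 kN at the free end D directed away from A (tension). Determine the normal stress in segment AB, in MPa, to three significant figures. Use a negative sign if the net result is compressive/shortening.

26.3 MPa

Internal axial forces (sectioning from the free end, tension +): N_CD = 16.8 kN, N_BC = 13.27 kN, N_AB = 13.27 kN.
A_AB = 503.9 mm².
σ_AB = N_AB/A_AB = 13270/503.9 = 26.33 MPa.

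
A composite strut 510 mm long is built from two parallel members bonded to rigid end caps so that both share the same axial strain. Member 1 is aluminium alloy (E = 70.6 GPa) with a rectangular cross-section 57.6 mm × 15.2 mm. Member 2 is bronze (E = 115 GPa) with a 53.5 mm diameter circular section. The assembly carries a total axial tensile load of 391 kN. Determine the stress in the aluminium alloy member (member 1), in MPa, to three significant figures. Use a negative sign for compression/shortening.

A_1 = 875.5 mm².
A_2 = 2248 mm².
Equal strain + equilibrium ⇒ each member carries load in proportion to AE: A₁E₁ = 61810000 N, A₂E₂ = 258500000 N, ΣAE = 320300000 N.
σ₁ = P·E₁/ΣAE = 391000·70600/320300000 = 86.17 MPa.

86.2 MPa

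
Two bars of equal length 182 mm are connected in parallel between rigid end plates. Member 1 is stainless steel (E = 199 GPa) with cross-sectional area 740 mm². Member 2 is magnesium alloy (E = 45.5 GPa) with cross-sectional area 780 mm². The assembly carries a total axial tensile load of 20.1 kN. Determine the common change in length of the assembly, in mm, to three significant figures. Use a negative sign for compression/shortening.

Equal strain + equilibrium ⇒ each member carries load in proportion to AE: A₁E₁ = 147300000 N, A₂E₂ = 35490000 N, ΣAE = 182800000 N.
δ = PL/ΣAE = 20100·182/182800000 = 0.02002 mm.

0.0200 mm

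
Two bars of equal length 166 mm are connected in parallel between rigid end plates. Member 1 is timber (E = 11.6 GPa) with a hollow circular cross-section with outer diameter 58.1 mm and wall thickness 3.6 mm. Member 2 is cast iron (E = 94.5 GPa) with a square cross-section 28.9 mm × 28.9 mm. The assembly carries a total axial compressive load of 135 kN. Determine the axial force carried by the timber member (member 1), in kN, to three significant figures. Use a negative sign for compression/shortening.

-11.2 kN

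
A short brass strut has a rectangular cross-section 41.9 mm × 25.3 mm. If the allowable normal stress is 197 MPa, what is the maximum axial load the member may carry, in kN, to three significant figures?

A = 1060 mm².
P_max = σ_allow · A = 197 · 1060 = 208800 N = 208.8 kN.

209 kN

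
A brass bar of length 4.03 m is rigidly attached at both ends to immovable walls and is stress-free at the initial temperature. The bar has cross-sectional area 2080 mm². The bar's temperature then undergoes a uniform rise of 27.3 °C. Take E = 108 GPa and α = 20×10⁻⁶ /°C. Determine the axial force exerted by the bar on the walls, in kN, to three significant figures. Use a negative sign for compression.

Free thermal expansion αLΔT = 20e-6 · 4030 · 27.3 = 2.2 mm.
The walls impose strain ε = −(2.2)/4030 = -5.4600e-04; σ = Eε = 108000 · -5.4600e-04 = -58.97 MPa.
Wall reaction R = σ·A = -58.97·2080 = -122700 N = -122.7 kN.

-123 kN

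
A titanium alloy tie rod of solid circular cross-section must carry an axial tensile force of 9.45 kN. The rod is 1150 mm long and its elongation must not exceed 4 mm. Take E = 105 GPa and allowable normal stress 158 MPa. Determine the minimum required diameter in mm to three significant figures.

8.73 mm

Required area A ≥ P/σ_allow = 9450/158 = 59.81 mm².
For a solid circular section, d ≥ √(4A/π) = 8.727 mm.
Elongation limit: A ≥ PL/(Eδ_allow) = 9450·1150/(105000·4) = 25.88 mm² ⇒ d ≥ 5.74 mm.
The stress limit governs.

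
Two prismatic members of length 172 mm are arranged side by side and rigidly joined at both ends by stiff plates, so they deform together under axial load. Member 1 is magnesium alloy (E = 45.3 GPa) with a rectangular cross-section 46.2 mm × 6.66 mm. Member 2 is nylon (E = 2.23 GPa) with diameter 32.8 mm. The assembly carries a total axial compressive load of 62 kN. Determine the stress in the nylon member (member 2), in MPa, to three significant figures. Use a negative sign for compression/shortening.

-8.74 MPa

A_1 = 307.7 mm².
A_2 = 845 mm².
Equal strain + equilibrium ⇒ each member carries load in proportion to AE: A₁E₁ = 13940000 N, A₂E₂ = 1884000 N, ΣAE = 15820000 N.
σ₂ = P·E₂/ΣAE = -62000·2230/15820000 = -8.738 MPa.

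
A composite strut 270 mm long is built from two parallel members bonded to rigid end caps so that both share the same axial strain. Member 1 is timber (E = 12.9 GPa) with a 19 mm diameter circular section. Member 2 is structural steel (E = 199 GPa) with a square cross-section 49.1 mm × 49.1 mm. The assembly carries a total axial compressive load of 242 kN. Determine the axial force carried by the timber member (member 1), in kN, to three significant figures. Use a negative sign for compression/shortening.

-1.83 kN

A_1 = 283.5 mm².
A_2 = 2411 mm².
Equal strain + equilibrium ⇒ each member carries load in proportion to AE: A₁E₁ = 3658000 N, A₂E₂ = 479800000 N, ΣAE = 483400000 N.
F₁ = P·A₁E₁/ΣAE = -242000·3658000/483400000 = -1831 N.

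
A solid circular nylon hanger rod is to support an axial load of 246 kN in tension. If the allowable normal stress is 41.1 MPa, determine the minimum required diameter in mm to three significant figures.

Required area A ≥ P/σ_allow = 246000/41.1 = 5985 mm².
For a solid circular section, d ≥ √(4A/π) = 87.3 mm.

87.3 mm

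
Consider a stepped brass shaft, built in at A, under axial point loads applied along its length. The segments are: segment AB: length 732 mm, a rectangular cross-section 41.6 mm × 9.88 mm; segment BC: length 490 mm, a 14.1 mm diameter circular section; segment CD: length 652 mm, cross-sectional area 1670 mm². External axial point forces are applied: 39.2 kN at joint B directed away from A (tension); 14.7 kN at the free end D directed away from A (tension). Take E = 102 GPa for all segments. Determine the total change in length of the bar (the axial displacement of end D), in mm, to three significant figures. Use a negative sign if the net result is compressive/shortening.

1.45 mm

Internal axial forces (sectioning from the free end, tension +): N_CD = 14.7 kN, N_BC = 14.7 kN, N_AB = 53.9 kN.
A_AB = 411 mm².
A_BC = 156.1 mm².
δ_AB = 53900·732/(411·102000) = 0.9411 mm
δ_BC = 14700·490/(156.1·102000) = 0.4523 mm
δ_CD = 14700·652/(1670·102000) = 0.05627 mm
δ = Σδ_i = 1.45 mm.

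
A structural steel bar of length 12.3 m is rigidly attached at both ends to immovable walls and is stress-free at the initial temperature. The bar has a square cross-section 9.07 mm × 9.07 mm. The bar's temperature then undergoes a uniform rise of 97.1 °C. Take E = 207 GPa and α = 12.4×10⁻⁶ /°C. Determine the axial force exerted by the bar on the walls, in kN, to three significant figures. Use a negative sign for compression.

-20.5 kN

Free thermal expansion αLΔT = 12.4e-6 · 12300 · 97.1 = 14.81 mm.
The walls impose strain ε = −(14.81)/12300 = -1.2040e-03; σ = Eε = 207000 · -1.2040e-03 = -249.2 MPa.
Wall reaction R = σ·A = -249.2·82.26 = -20500 N = -20.5 kN.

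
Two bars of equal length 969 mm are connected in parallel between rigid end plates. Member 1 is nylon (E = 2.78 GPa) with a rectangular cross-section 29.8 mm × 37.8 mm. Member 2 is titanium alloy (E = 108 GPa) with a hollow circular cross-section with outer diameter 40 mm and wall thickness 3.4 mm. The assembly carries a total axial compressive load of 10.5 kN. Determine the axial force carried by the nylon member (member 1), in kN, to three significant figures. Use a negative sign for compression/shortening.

-0.725 kN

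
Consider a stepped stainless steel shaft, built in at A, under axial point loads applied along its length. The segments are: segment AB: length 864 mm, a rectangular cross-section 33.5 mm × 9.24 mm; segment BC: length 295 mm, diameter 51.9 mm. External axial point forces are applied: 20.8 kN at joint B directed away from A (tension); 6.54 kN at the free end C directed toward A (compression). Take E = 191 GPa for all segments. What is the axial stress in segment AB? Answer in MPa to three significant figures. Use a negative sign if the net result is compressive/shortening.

46.1 MPa

Internal axial forces (sectioning from the free end, tension +): N_BC = -6.54 kN, N_AB = 14.26 kN.
A_AB = 309.5 mm².
σ_AB = N_AB/A_AB = 14260/309.5 = 46.07 MPa.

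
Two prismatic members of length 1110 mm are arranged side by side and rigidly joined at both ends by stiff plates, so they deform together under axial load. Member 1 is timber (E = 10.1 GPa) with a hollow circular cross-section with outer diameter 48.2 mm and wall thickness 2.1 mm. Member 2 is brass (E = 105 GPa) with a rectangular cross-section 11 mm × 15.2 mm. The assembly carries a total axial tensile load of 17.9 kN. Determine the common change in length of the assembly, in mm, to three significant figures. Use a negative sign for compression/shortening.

A_1 = 304.1 mm².
A_2 = 167.2 mm².
Equal strain + equilibrium ⇒ each member carries load in proportion to AE: A₁E₁ = 3072000 N, A₂E₂ = 17560000 N, ΣAE = 20630000 N.
δ = PL/ΣAE = 17900·1110/20630000 = 0.9632 mm.

0.963 mm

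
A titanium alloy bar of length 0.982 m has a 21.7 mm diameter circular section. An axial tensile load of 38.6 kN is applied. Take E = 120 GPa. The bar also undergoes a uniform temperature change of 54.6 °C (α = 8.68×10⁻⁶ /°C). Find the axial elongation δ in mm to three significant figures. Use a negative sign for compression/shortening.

1.32 mm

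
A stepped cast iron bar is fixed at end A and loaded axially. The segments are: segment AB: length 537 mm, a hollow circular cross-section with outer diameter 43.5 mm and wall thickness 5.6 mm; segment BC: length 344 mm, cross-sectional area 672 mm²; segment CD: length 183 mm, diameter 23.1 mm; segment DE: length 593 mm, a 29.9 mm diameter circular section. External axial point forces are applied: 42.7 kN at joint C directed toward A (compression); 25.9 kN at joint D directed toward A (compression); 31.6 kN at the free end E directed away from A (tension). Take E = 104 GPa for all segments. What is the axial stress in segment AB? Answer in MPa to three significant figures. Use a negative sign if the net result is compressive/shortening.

Internal axial forces (sectioning from the free end, tension +): N_DE = 31.6 kN, N_CD = 5.7 kN, N_BC = -37 kN, N_AB = -37 kN.
A_AB = 666.8 mm².
σ_AB = N_AB/A_AB = -37000/666.8 = -55.49 MPa.

-55.5 MPa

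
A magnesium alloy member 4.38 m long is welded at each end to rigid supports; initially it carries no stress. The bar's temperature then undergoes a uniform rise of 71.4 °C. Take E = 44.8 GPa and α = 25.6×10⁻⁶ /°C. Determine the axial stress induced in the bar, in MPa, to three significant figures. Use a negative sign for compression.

Free thermal expansion αLΔT = 25.6e-6 · 4380 · 71.4 = 8.006 mm.
The walls impose strain ε = −(8.006)/4380 = -1.8278e-03; σ = Eε = 44800 · -1.8278e-03 = -81.89 MPa.

-81.9 MPa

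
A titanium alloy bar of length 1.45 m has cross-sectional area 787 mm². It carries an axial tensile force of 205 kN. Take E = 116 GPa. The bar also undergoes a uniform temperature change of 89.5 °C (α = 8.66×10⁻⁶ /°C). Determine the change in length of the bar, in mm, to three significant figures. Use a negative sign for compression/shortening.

4.38 mm

δ_mech = NL/(AE) = 205000·1450/(787·116000) = 3.256 mm.
δ_thermal = αLΔT = 8.66e-6·1450·89.5 = 1.124 mm.
δ = δ_mech + δ_thermal = 4.38 mm.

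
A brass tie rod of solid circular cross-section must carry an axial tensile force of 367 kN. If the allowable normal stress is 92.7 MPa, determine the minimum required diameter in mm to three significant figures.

71.0 mm

Required area A ≥ P/σ_allow = 367000/92.7 = 3959 mm².
For a solid circular section, d ≥ √(4A/π) = 71 mm.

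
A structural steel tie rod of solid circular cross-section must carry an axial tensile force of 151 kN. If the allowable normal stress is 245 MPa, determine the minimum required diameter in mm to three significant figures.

Required area A ≥ P/σ_allow = 151000/245 = 616.3 mm².
For a solid circular section, d ≥ √(4A/π) = 28.01 mm.

28.0 mm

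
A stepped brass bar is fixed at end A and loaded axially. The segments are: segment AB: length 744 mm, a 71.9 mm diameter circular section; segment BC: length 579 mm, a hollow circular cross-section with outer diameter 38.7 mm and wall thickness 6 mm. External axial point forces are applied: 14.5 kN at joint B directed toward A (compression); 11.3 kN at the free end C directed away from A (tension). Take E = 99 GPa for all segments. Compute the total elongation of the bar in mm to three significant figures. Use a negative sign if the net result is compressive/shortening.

0.101 mm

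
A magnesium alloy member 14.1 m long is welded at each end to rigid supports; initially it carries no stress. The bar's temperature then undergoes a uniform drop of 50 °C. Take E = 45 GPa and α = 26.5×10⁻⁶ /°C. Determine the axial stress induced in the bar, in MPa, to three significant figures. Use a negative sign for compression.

Free thermal expansion αLΔT = 26.5e-6 · 14100 · -50 = -18.68 mm.
The walls impose strain ε = −(-18.68)/14100 = 1.3250e-03; σ = Eε = 45000 · 1.3250e-03 = 59.62 MPa.

59.6 MPa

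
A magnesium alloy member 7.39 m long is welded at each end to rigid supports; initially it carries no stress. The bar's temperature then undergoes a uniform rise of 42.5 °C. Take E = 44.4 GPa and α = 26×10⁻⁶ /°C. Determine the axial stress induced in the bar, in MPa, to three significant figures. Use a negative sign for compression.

-49.1 MPa

Free thermal expansion αLΔT = 26e-6 · 7390 · 42.5 = 8.166 mm.
The walls impose strain ε = −(8.166)/7390 = -1.1050e-03; σ = Eε = 44400 · -1.1050e-03 = -49.06 MPa.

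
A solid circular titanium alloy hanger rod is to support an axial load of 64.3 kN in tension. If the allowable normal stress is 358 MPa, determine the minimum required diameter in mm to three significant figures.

Required area A ≥ P/σ_allow = 64300/358 = 179.6 mm².
For a solid circular section, d ≥ √(4A/π) = 15.12 mm.

15.1 mm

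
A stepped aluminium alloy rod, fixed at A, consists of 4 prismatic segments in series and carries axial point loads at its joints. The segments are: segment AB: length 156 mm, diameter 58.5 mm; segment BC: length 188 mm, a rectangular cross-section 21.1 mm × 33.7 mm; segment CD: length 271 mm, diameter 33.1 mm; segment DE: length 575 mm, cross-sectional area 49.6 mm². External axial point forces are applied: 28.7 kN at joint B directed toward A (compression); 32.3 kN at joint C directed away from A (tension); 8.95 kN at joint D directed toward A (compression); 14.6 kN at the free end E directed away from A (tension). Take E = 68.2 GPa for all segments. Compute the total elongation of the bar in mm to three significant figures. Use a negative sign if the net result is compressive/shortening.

Internal axial forces (sectioning from the free end, tension +): N_DE = 14.6 kN, N_CD = 5.65 kN, N_BC = 37.95 kN, N_AB = 9.25 kN.
A_AB = 2688 mm².
A_BC = 711.1 mm².
A_CD = 860.5 mm².
δ_AB = 9250·156/(2688·68200) = 0.007872 mm
δ_BC = 37950·188/(711.1·68200) = 0.1471 mm
δ_CD = 5650·271/(860.5·68200) = 0.02609 mm
δ_DE = 14600·575/(49.6·68200) = 2.482 mm
δ = Σδ_i = 2.663 mm.

2.66 mm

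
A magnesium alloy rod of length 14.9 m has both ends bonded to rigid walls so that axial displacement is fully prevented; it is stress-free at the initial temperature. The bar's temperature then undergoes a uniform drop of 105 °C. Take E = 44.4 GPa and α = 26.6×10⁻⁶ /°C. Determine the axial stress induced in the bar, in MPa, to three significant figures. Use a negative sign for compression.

124 MPa

Free thermal expansion αLΔT = 26.6e-6 · 14900 · -105 = -41.62 mm.
The walls impose strain ε = −(-41.62)/14900 = 2.7930e-03; σ = Eε = 44400 · 2.7930e-03 = 124 MPa.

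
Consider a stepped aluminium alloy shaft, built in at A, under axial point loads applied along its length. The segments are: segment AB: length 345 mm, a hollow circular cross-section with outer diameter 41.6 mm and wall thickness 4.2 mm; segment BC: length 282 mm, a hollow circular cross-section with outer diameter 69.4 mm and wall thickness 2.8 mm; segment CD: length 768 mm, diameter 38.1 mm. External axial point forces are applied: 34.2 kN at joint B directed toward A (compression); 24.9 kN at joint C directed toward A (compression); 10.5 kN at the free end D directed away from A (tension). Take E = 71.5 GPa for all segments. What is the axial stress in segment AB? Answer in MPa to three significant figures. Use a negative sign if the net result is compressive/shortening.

-98.5 MPa

Internal axial forces (sectioning from the free end, tension +): N_CD = 10.5 kN, N_BC = -14.4 kN, N_AB = -48.6 kN.
A_AB = 493.5 mm².
σ_AB = N_AB/A_AB = -48600/493.5 = -98.48 MPa.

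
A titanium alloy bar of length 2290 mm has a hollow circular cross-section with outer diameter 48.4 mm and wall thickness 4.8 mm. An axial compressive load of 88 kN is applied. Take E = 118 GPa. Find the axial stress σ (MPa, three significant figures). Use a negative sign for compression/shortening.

A = 657.5 mm².
σ = N/A = -88000/657.5 = -133.8 MPa.

-134 MPa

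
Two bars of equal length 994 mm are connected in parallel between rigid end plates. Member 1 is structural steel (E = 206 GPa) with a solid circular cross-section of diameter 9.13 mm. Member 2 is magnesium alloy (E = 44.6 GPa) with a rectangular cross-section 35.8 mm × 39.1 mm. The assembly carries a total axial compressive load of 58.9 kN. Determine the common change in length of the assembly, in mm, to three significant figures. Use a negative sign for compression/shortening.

-0.771 mm

A_1 = 65.47 mm².
A_2 = 1400 mm².
Equal strain + equilibrium ⇒ each member carries load in proportion to AE: A₁E₁ = 13490000 N, A₂E₂ = 62430000 N, ΣAE = 75920000 N.
δ = PL/ΣAE = -58900·994/75920000 = -0.7712 mm.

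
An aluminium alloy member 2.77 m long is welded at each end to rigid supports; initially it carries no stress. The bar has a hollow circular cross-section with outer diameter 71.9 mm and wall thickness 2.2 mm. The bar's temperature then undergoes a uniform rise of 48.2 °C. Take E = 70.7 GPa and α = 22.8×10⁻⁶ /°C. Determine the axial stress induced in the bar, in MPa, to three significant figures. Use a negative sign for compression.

-77.7 MPa

Free thermal expansion αLΔT = 22.8e-6 · 2770 · 48.2 = 3.044 mm.
The walls impose strain ε = −(3.044)/2770 = -1.0990e-03; σ = Eε = 70700 · -1.0990e-03 = -77.7 MPa.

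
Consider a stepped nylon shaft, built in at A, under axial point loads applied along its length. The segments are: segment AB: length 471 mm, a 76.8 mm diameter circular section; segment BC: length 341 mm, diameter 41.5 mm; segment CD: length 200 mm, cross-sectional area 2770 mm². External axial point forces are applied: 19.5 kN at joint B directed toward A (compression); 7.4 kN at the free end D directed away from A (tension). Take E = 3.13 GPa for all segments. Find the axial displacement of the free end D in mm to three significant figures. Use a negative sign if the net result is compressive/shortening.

0.374 mm

Internal axial forces (sectioning from the free end, tension +): N_CD = 7.4 kN, N_BC = 7.4 kN, N_AB = -12.1 kN.
A_AB = 4632 mm².
A_BC = 1353 mm².
δ_AB = -12100·471/(4632·3130) = -0.3931 mm
δ_BC = 7400·341/(1353·3130) = 0.596 mm
δ_CD = 7400·200/(2770·3130) = 0.1707 mm
δ = Σδ_i = 0.3737 mm.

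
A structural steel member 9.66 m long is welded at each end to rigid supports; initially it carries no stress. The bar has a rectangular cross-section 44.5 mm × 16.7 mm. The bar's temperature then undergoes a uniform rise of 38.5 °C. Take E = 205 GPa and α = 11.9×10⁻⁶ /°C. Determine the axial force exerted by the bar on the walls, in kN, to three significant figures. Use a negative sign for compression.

-69.8 kN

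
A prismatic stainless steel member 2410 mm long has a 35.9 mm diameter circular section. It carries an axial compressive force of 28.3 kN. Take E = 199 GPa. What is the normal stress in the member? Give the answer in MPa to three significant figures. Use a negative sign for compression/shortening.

-28.0 MPa

A = 1012 mm².
σ = N/A = -28300/1012 = -27.96 MPa.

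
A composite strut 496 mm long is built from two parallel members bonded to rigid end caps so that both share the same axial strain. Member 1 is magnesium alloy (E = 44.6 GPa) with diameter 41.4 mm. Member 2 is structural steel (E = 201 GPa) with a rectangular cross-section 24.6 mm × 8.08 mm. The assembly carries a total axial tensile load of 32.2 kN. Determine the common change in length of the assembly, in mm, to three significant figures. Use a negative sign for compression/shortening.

0.160 mm

A_1 = 1346 mm².
A_2 = 198.8 mm².
Equal strain + equilibrium ⇒ each member carries load in proportion to AE: A₁E₁ = 60040000 N, A₂E₂ = 39950000 N, ΣAE = 99990000 N.
δ = PL/ΣAE = 32200·496/99990000 = 0.1597 mm.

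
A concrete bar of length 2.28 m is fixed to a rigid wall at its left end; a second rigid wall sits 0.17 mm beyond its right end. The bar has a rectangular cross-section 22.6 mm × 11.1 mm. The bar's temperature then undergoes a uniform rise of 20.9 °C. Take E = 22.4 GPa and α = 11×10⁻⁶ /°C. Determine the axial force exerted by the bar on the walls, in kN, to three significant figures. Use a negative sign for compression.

-0.873 kN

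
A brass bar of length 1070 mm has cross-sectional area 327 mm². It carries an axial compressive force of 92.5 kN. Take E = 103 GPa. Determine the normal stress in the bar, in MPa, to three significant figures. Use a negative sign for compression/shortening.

σ = N/A = -92500/327 = -282.9 MPa.

-283 MPa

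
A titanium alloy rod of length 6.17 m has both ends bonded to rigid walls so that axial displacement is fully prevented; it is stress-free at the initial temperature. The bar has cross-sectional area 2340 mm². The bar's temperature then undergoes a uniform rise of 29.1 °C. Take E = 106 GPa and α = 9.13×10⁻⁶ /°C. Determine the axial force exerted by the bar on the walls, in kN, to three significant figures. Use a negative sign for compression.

Free thermal expansion αLΔT = 9.13e-6 · 6170 · 29.1 = 1.639 mm.
The walls impose strain ε = −(1.639)/6170 = -2.6568e-04; σ = Eε = 106000 · -2.6568e-04 = -28.16 MPa.
Wall reaction R = σ·A = -28.16·2340 = -65900 N = -65.9 kN.

-65.9 kN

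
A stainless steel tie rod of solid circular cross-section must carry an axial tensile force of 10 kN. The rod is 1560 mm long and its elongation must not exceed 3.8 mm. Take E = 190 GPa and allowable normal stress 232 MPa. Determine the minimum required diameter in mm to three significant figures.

Required area A ≥ P/σ_allow = 10000/232 = 43.1 mm².
For a solid circular section, d ≥ √(4A/π) = 7.408 mm.
Elongation limit: A ≥ PL/(Eδ_allow) = 10000·1560/(190000·3.8) = 21.61 mm² ⇒ d ≥ 5.245 mm.
The stress limit governs.

7.41 mm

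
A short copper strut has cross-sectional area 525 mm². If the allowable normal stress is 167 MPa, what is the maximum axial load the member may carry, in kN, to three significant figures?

87.7 kN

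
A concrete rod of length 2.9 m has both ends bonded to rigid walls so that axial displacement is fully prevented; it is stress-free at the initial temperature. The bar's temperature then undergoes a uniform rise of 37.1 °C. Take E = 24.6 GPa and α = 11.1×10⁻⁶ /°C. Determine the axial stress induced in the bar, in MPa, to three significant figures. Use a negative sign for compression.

Free thermal expansion αLΔT = 11.1e-6 · 2900 · 37.1 = 1.194 mm.
The walls impose strain ε = −(1.194)/2900 = -4.1181e-04; σ = Eε = 24600 · -4.1181e-04 = -10.13 MPa.

-10.1 MPa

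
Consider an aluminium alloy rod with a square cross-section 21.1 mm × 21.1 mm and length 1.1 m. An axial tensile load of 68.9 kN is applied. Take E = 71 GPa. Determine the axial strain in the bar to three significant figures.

A = 445.2 mm².
σ = N/A = 154.8 MPa; ε = σ/E = 154.8/71000 = 2.180e-03.

0.00218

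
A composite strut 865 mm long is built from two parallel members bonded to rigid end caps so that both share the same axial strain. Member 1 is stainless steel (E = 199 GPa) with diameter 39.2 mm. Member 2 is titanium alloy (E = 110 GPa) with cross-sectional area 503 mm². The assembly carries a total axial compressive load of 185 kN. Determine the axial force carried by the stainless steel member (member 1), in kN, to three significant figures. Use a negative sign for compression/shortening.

-150 kN

A_1 = 1207 mm².
Equal strain + equilibrium ⇒ each member carries load in proportion to AE: A₁E₁ = 240200000 N, A₂E₂ = 55330000 N, ΣAE = 295500000 N.
F₁ = P·A₁E₁/ΣAE = -185000·240200000/295500000 = -150400 N.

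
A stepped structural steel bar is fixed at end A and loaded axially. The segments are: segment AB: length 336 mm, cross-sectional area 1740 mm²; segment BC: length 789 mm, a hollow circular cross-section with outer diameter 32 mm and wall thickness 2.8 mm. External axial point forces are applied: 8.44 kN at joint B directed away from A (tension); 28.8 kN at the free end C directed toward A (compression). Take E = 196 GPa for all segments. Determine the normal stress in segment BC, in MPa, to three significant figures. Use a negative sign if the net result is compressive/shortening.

-112 MPa

Internal axial forces (sectioning from the free end, tension +): N_BC = -28.8 kN, N_AB = -20.36 kN.
A_BC = 256.9 mm².
σ_BC = N_BC/A_BC = -28800/256.9 = -112.1 MPa.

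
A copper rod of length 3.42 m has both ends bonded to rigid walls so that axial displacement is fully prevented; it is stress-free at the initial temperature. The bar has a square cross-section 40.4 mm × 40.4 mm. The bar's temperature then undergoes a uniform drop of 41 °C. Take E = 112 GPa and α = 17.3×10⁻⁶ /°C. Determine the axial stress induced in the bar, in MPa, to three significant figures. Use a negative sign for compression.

Free thermal expansion αLΔT = 17.3e-6 · 3420 · -41 = -2.426 mm.
The walls impose strain ε = −(-2.426)/3420 = 7.0930e-04; σ = Eε = 112000 · 7.0930e-04 = 79.44 MPa.

79.4 MPa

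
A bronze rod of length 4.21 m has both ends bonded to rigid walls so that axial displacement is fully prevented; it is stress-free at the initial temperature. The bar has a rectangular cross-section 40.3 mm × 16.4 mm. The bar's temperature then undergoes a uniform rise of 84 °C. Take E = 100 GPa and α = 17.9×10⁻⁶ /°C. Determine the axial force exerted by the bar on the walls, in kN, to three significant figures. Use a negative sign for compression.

Free thermal expansion αLΔT = 17.9e-6 · 4210 · 84 = 6.33 mm.
The walls impose strain ε = −(6.33)/4210 = -1.5036e-03; σ = Eε = 100000 · -1.5036e-03 = -150.4 MPa.
Wall reaction R = σ·A = -150.4·660.9 = -99380 N = -99.38 kN.

-99.4 kN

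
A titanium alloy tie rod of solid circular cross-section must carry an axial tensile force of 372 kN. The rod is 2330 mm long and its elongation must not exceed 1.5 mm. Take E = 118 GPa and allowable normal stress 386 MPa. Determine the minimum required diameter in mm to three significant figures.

79.0 mm

Required area A ≥ P/σ_allow = 372000/386 = 963.7 mm².
For a solid circular section, d ≥ √(4A/π) = 35.03 mm.
Elongation limit: A ≥ PL/(Eδ_allow) = 372000·2330/(118000·1.5) = 4897 mm² ⇒ d ≥ 78.96 mm.
The elongation limit governs.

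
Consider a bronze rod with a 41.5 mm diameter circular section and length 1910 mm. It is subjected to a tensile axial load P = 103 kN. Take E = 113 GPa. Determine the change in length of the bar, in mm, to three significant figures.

A = 1353 mm².
δ_mech = NL/(AE) = 103000·1910/(1353·113000) = 1.287 mm.

1.29 mm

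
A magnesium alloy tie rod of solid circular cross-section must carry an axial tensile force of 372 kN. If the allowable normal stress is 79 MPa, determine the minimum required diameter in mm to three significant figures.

Required area A ≥ P/σ_allow = 372000/79 = 4709 mm².
For a solid circular section, d ≥ √(4A/π) = 77.43 mm.

77.4 mm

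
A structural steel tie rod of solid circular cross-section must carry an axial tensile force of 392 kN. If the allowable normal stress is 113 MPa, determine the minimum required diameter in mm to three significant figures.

66.5 mm

Required area A ≥ P/σ_allow = 392000/113 = 3469 mm².
For a solid circular section, d ≥ √(4A/π) = 66.46 mm.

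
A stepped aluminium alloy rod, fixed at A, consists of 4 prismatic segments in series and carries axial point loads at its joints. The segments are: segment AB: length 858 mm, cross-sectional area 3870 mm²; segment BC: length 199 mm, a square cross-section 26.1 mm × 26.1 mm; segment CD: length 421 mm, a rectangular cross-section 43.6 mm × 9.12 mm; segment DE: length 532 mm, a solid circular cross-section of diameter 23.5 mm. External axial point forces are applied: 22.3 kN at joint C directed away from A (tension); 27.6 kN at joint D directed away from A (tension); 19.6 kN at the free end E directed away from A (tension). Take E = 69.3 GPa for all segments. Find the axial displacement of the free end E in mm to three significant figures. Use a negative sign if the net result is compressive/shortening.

1.58 mm

Internal axial forces (sectioning from the free end, tension +): N_DE = 19.6 kN, N_CD = 47.2 kN, N_BC = 69.5 kN, N_AB = 69.5 kN.
A_BC = 681.2 mm².
A_CD = 397.6 mm².
A_DE = 433.7 mm².
δ_AB = 69500·858/(3870·69300) = 0.2223 mm
δ_BC = 69500·199/(681.2·69300) = 0.293 mm
δ_CD = 47200·421/(397.6·69300) = 0.7211 mm
δ_DE = 19600·532/(433.7·69300) = 0.3469 mm
δ = Σδ_i = 1.583 mm.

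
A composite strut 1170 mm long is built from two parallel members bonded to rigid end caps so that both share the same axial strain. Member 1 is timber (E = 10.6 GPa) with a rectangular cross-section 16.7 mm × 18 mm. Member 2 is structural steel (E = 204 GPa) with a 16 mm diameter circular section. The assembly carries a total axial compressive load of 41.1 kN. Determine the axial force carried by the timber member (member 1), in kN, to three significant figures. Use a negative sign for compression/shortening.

A_1 = 300.6 mm².
A_2 = 201.1 mm².
Equal strain + equilibrium ⇒ each member carries load in proportion to AE: A₁E₁ = 3186000 N, A₂E₂ = 41020000 N, ΣAE = 44200000 N.
F₁ = P·A₁E₁/ΣAE = -41100·3186000/44200000 = -2963 N.

-2.96 kN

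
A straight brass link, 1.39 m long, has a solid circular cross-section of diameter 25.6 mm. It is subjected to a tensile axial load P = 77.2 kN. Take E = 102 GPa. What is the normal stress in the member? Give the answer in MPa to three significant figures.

150 MPa

A = 514.7 mm².
σ = N/A = 77200/514.7 = 150 MPa.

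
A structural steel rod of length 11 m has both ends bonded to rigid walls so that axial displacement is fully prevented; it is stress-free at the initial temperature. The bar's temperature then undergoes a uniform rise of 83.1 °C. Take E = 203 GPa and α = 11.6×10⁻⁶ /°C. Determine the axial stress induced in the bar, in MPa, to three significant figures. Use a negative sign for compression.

-196 MPa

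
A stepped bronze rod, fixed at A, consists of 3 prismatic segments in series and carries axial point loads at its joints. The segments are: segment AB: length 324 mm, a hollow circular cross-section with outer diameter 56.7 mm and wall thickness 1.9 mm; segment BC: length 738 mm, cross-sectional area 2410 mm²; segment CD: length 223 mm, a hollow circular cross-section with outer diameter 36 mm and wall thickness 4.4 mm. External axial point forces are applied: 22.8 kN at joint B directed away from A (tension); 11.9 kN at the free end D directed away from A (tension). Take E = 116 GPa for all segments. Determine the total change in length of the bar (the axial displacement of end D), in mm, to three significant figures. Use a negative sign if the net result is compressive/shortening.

0.380 mm

Internal axial forces (sectioning from the free end, tension +): N_CD = 11.9 kN, N_BC = 11.9 kN, N_AB = 34.7 kN.
A_AB = 327.1 mm².
A_CD = 436.8 mm².
δ_AB = 34700·324/(327.1·116000) = 0.2963 mm
δ_BC = 11900·738/(2410·116000) = 0.03141 mm
δ_CD = 11900·223/(436.8·116000) = 0.05237 mm
δ = Σδ_i = 0.3801 mm.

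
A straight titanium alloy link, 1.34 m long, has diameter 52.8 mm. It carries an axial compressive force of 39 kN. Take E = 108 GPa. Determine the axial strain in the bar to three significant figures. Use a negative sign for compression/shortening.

-1.65e-04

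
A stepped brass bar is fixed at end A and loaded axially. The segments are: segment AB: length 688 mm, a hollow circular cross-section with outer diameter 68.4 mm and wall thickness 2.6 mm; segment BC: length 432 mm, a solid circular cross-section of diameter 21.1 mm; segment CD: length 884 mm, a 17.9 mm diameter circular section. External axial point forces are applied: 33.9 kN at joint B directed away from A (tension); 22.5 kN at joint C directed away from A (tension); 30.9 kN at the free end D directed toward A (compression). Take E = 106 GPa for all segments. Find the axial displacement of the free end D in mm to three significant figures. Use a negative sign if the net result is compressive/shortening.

Internal axial forces (sectioning from the free end, tension +): N_CD = -30.9 kN, N_BC = -8.4 kN, N_AB = 25.5 kN.
A_AB = 537.5 mm².
A_BC = 349.7 mm².
A_CD = 251.6 mm².
δ_AB = 25500·688/(537.5·106000) = 0.3079 mm
δ_BC = -8400·432/(349.7·106000) = -0.0979 mm
δ_CD = -30900·884/(251.6·106000) = -1.024 mm
δ = Σδ_i = -0.814 mm.

-0.814 mm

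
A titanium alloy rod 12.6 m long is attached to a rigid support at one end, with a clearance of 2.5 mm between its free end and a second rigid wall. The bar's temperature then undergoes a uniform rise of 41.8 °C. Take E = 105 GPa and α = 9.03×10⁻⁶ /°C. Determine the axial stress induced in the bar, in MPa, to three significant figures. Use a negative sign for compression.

-18.8 MPa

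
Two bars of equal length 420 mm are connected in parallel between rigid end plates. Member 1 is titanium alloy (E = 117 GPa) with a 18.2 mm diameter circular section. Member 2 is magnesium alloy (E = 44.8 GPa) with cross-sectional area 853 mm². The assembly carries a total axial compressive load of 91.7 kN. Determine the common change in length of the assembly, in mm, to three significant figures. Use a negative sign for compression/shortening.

-0.561 mm

A_1 = 260.2 mm².
Equal strain + equilibrium ⇒ each member carries load in proportion to AE: A₁E₁ = 30440000 N, A₂E₂ = 38210000 N, ΣAE = 68650000 N.
δ = PL/ΣAE = -91700·420/68650000 = -0.561 mm.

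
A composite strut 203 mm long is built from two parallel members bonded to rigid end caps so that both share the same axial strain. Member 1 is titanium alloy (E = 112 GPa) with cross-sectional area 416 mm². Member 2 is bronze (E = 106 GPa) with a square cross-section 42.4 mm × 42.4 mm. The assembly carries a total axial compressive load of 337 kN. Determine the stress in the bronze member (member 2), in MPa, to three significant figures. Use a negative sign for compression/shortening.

-151 MPa

A_2 = 1798 mm².
Equal strain + equilibrium ⇒ each member carries load in proportion to AE: A₁E₁ = 46590000 N, A₂E₂ = 190600000 N, ΣAE = 237200000 N.
σ₂ = P·E₂/ΣAE = -337000·106000/237200000 = -150.6 MPa.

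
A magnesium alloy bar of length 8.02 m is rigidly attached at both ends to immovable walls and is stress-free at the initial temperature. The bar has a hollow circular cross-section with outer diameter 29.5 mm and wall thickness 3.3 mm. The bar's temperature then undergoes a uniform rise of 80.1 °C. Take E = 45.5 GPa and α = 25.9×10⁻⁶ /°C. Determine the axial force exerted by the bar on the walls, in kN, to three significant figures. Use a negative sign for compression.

-25.6 kN

Free thermal expansion αLΔT = 25.9e-6 · 8020 · 80.1 = 16.64 mm.
The walls impose strain ε = −(16.64)/8020 = -2.0746e-03; σ = Eε = 45500 · -2.0746e-03 = -94.39 MPa.
Wall reaction R = σ·A = -94.39·271.6 = -25640 N = -25.64 kN.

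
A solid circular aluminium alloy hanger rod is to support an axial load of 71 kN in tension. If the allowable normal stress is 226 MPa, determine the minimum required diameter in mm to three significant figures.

20.0 mm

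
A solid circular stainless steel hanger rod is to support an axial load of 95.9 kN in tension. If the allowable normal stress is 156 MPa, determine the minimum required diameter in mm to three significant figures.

28.0 mm

Required area A ≥ P/σ_allow = 95900/156 = 614.7 mm².
For a solid circular section, d ≥ √(4A/π) = 27.98 mm.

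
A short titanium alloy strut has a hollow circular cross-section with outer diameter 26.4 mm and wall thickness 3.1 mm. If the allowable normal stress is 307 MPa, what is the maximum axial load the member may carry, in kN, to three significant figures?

69.7 kN

A = 226.9 mm².
P_max = σ_allow · A = 307 · 226.9 = 69660 N = 69.66 kN.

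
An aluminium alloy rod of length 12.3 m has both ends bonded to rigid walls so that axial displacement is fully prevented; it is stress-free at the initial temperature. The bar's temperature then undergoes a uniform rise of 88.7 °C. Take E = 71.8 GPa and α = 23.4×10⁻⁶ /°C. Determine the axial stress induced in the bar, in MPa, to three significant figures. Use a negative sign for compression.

-149 MPa

Free thermal expansion αLΔT = 23.4e-6 · 12300 · 88.7 = 25.53 mm.
The walls impose strain ε = −(25.53)/12300 = -2.0756e-03; σ = Eε = 71800 · -2.0756e-03 = -149 MPa.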